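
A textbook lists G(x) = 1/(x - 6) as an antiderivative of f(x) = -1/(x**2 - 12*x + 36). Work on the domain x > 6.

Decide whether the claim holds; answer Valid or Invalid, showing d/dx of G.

Valid. The derivative of G reproduces f.

d/dx[G] = -1/(x**2 - 12*x + 36)
This equals f(x) exactly, so the claim holds.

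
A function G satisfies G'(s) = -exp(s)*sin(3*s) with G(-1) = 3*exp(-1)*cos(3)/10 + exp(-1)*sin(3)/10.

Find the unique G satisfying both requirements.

G(s) = -exp(s)*sin(3*s)/10 + 3*exp(s)*cos(3*s)/10

Whatever form G(s) takes, its d/ds must return the stated G'(s).
A general antiderivative is -exp(s)*sin(3*s)/10 + 3*exp(s)*cos(3*s)/10 + C.
The condition gives C = 3*exp(-1)*cos(3)/10 + exp(-1)*sin(3)/10 - (3*exp(-1)*cos(3)/10 + exp(-1)*sin(3)/10) = 0.
So G(s) = -exp(s)*sin(3*s)/10 + 3*exp(s)*cos(3*s)/10.
Check: d/ds[-exp(s)*sin(3*s)/10 + 3*exp(s)*cos(3*s)/10] = -exp(s)*sin(3*s) = G'(s).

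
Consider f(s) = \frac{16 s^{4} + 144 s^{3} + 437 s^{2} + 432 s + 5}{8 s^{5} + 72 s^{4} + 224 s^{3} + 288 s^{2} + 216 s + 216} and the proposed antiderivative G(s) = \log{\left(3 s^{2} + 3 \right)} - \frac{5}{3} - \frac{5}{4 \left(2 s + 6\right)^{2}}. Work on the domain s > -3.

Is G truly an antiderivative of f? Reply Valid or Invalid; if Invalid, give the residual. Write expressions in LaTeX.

d/ds[G] = \frac{16 s^{4} + 144 s^{3} + 437 s^{2} + 432 s + 5}{8 s^{5} + 72 s^{4} + 224 s^{3} + 288 s^{2} + 216 s + 216}
This equals f(s) exactly, so the claim holds.

Valid. The derivative of G reproduces f.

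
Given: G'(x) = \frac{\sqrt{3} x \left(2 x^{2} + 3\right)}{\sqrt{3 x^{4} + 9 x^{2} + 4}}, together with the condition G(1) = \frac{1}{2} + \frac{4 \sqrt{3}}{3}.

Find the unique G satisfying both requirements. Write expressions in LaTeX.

G'(x) matches the chain-rule pattern g'(h)*h' with inner function h(x) = x^{4} + 3 x^{2} + \frac{4}{3}; substituting u = h(x) collapses the integral.
A general antiderivative is \sqrt{x^{4} + 3 x^{2} + \frac{4}{3}} + C.
The condition gives C = \frac{1}{2} + \frac{4 \sqrt{3}}{3} - (\frac{4 \sqrt{3}}{3}) = \frac{1}{2}.
So G(x) = \frac{2 \sqrt{3} \sqrt{3 x^{4} + 9 x^{2} + 4} + 3}{6}.
Check: d/dx[\frac{2 \sqrt{3} \sqrt{3 x^{4} + 9 x^{2} + 4} + 3}{6}] = \frac{2 \sqrt{3} x^{3} + 3 \sqrt{3} x}{\sqrt{3 x^{4} + 9 x^{2} + 4}}, which equals G'(x).

G(x) = \frac{2 \sqrt{3} \sqrt{3 x^{4} + 9 x^{2} + 4} + 3}{6}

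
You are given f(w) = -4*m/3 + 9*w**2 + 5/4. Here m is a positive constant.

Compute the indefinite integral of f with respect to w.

F(w) = -4*m*w/3 + 3*w**3 + 5*w/4 + C

Check any antiderivative F(w) by computing F'(w) and comparing it with f(w).
Check: d/dw[-4*m*w/3 + 3*w**3 + 5*w/4] = -4*m/3 + 9*w**2 + 5/4 = f(w).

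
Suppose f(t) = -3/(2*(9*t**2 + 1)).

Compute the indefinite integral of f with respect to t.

Whatever form F(t) takes, F'(t) = f(t) is non-negotiable.
Check: d/dt[-atan(3*t)/2] = -3/(18*t**2 + 2), which equals f(t).

F(t) = -atan(3*t)/2 + C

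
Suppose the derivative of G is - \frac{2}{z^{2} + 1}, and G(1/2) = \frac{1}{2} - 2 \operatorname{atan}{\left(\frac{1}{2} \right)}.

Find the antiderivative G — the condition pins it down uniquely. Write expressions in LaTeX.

G(z) = - \frac{4 \operatorname{atan}{\left(z \right)} - 1}{2}

Any candidate G(z) must reproduce the stated G'(z) exactly.
A general antiderivative is - 2 \operatorname{atan}{\left(z \right)} + C.
The condition gives C = \frac{1}{2} - 2 \operatorname{atan}{\left(\frac{1}{2} \right)} - (- 2 \operatorname{atan}{\left(\frac{1}{2} \right)}) = \frac{1}{2}.
So G(z) = - \frac{4 \operatorname{atan}{\left(z \right)} - 1}{2}.
Check: d/dz[- \frac{4 \operatorname{atan}{\left(z \right)} - 1}{2}] = - \frac{2}{z^{2} + 1} = G'(z).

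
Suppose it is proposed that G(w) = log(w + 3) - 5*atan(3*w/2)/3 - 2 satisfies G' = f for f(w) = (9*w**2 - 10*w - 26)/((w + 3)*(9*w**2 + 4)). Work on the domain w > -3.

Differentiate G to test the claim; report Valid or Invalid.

Valid. The derivative of G reproduces f.

d/dw[G] = (9*w**2 - 10*w - 26)/(9*w**3 + 27*w**2 + 4*w + 12)
This equals f(w) exactly, so the claim holds.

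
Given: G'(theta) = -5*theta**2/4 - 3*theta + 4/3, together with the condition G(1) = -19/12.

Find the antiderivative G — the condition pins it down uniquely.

G(theta) = -5*theta**3/12 - 3*theta**2/2 + 4*theta/3 - 1

The integrand splits into summands that can be handled one at a time.
A general antiderivative is -5*theta**3/12 - 3*theta**2/2 + 4*theta/3 + C.
The condition gives C = -19/12 - (-7/12) = -1.
So G(theta) = -5*theta**3/12 - 3*theta**2/2 + 4*theta/3 - 1.
Check: d/dtheta[-5*theta**3/12 - 3*theta**2/2 + 4*theta/3 - 1] = -5*theta**2/4 - 3*theta + 4/3 = G'(theta).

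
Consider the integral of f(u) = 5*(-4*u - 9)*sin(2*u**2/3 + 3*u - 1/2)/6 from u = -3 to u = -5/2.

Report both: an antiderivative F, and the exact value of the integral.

The substitution w = 2*u**2/3 + 3*u - 1/2 works: f is exactly (dF/dw)*(dw/du) for that inner function.
F(u) = 5*cos(2*u**2/3 + 3*u - 1/2)/2 is an antiderivative of f.
Check: d/du[5*cos(2*u**2/3 + 3*u - 1/2)/2] = -10*u*sin(2*u**2/3 + 3*u - 1/2)/3 - 15*sin(2*u**2/3 + 3*u - 1/2)/2, which equals f(u).
F(-5/2) = 5*cos(23/6)/2; F(-3) = 5*cos(7/2)/2.
Integral = F(-5/2) - F(-3) = 5*cos(23/6)/2 - 5*cos(7/2)/2.

Antiderivative: F(u) = 5*cos(2*u**2/3 + 3*u - 1/2)/2; value = 5*cos(23/6)/2 - 5*cos(7/2)/2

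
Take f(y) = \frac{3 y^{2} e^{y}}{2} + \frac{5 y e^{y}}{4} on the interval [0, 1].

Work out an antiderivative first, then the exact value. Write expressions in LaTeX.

f has the shape u'v + uv' for u = \frac{3 y^{2}}{2} - \frac{7 y}{4} + \frac{7}{4} and v = e^{y} — it is the derivative of the product u*v.
F(y) = \frac{\left(6 y^{2} - 7 y + 7\right) e^{y}}{4} is an antiderivative of f.
Check: d/dy[\frac{\left(6 y^{2} - 7 y + 7\right) e^{y}}{4}] = \frac{3 y^{2} e^{y}}{2} + \frac{5 y e^{y}}{4} = f(y).
F(1) = \frac{3 e}{2}; F(0) = \frac{7}{4}.
Integral = F(1) - F(0) = - \frac{7}{4} + \frac{3 e}{2}.

Antiderivative: F(y) = \frac{\left(6 y^{2} - 7 y + 7\right) e^{y}}{4}; value = - \frac{7}{4} + \frac{3 e}{2}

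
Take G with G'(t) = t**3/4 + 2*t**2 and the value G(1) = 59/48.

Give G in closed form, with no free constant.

The integrand splits into summands that can be handled one at a time.
A general antiderivative is t**4/16 + 2*t**3/3 + C.
The condition gives C = 59/48 - (35/48) = 1/2.
So G(t) = t**4/16 + 2*t**3/3 + 1/2.
Check: d/dt[t**4/16 + 2*t**3/3 + 1/2] = t**3/4 + 2*t**2 = G'(t).

G(t) = t**4/16 + 2*t**3/3 + 1/2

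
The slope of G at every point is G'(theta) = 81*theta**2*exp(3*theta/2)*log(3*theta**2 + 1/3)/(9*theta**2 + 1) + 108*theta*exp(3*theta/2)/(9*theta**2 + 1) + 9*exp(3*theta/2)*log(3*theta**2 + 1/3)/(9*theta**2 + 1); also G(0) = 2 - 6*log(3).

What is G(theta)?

Recognize the product-rule pattern: G'(theta) = u'v + uv' with u = 6*exp(3*theta/2), v = log(3*theta**2 + 1/3), so integration by parts undoes it.
A general antiderivative is 6*exp(3*theta/2)*log(3*theta**2 + 1/3) + C.
The condition gives C = 2 - 6*log(3) - (-6*log(3)) = 2.
So G(theta) = 6*exp(3*theta/2)*log(3*theta**2 + 1/3) + 2.
Check: d/dtheta[6*exp(3*theta/2)*log(3*theta**2 + 1/3) + 2] = (81*theta**2*exp(3*theta/2)*log(3*theta**2 + 1/3) + 108*theta*exp(3*theta/2) + 9*exp(3*theta/2)*log(3*theta**2 + 1/3))/(9*theta**2 + 1), which equals G'(theta).

G(theta) = 6*exp(3*theta/2)*log(3*theta**2 + 1/3) + 2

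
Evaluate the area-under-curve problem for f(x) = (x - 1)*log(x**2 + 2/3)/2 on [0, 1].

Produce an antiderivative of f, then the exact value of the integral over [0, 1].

Check any antiderivative F(x) by computing F'(x) and comparing it with f(x).
F(x) = x**2*log(x**2 + 2/3)/4 - x**2/4 - x*log(x**2 + 2/3)/2 + x + log(x**2 + 2/3)/6 - sqrt(6)*atan(sqrt(6)*x/2)/3 is an antiderivative of f.
Check: d/dx[x**2*log(x**2 + 2/3)/4 - x**2/4 - x*log(x**2 + 2/3)/2 + x + log(x**2 + 2/3)/6 - sqrt(6)*atan(sqrt(6)*x/2)/3] = x*log(x**2 + 2/3)/2 - log(x**2 + 2/3)/2, which equals f(x).
F(1) = -sqrt(6)*atan(sqrt(6)/2)/3 - log(5/3)/12 + 3/4; F(0) = log(2/3)/6.
Integral = F(1) - F(0) = -sqrt(6)*atan(sqrt(6)/2)/3 - log(5/3)/12 - log(2/3)/6 + 3/4.

Antiderivative: F(x) = x**2*log(x**2 + 2/3)/4 - x**2/4 - x*log(x**2 + 2/3)/2 + x + log(x**2 + 2/3)/6 - sqrt(6)*atan(sqrt(6)*x/2)/3; value = -sqrt(6)*atan(sqrt(6)/2)/3 - log(5/3)/12 - log(2/3)/6 + 3/4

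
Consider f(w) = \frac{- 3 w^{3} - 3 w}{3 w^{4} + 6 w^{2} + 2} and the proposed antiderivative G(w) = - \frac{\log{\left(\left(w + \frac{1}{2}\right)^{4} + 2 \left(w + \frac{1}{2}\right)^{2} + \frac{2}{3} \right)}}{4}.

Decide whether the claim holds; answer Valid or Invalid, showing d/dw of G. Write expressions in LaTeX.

d/dw[G] = \frac{- 48 w^{3} - 72 w^{2} - 84 w - 30}{48 w^{4} + 96 w^{3} + 168 w^{2} + 120 w + 59}
d/dw[G] - f(w) = \frac{72 w^{6} + 108 w^{5} + 126 w^{4} + 81 w^{3} + 36 w^{2} + 9 w - 60}{144 w^{8} + 288 w^{7} + 792 w^{6} + 936 w^{5} + 1281 w^{4} + 912 w^{3} + 690 w^{2} + 240 w + 118} != 0.

Invalid: d/dw[G] - f = \frac{72 w^{6} + 108 w^{5} + 126 w^{4} + 81 w^{3} + 36 w^{2} + 9 w - 60}{144 w^{8} + 288 w^{7} + 792 w^{6} + 936 w^{5} + 1281 w^{4} + 912 w^{3} + 690 w^{2} + 240 w + 118}, which is not 0.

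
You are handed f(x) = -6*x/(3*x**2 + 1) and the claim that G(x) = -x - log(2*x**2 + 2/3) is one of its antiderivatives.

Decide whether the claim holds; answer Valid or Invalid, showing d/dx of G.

Invalid: d/dx[G] - f = -1, which is not 0.

d/dx[G] = (-3*x**2 - 6*x - 1)/(3*x**2 + 1)
d/dx[G] - f(x) = -1 != 0.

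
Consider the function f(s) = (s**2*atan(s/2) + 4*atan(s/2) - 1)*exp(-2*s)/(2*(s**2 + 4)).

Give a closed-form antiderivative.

Recognize the product-rule pattern: f = u'v + uv' with u = -atan(s/2)/4, v = exp(-2*s), so integration by parts undoes it.
Check: d/ds[-exp(-2*s)*atan(s/2)/4] = (s**2*atan(s/2) + 4*atan(s/2) - 1)/(2*s**2*exp(2*s) + 8*exp(2*s)), which equals f(s).

An antiderivative is F(s) = -exp(-2*s)*atan(s/2)/4.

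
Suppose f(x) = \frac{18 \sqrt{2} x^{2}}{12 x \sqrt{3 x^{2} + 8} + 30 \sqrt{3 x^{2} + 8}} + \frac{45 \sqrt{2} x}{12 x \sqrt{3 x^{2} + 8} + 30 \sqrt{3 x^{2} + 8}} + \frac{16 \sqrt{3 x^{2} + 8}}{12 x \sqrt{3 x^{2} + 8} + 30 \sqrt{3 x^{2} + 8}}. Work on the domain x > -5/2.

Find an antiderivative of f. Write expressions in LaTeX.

Integrate term by term and add the pieces.
Check: d/dx[\sqrt{\frac{3 x^{2}}{2} + 4} + \frac{4 \log{\left(2 x + 5 \right)}}{3}] = \frac{18 \sqrt{2} x^{2} + 45 \sqrt{2} x + 16 \sqrt{3 x^{2} + 8}}{12 x \sqrt{3 x^{2} + 8} + 30 \sqrt{3 x^{2} + 8}}, which equals f(x).

An antiderivative is F(x) = \sqrt{\frac{3 x^{2}}{2} + 4} + \frac{4 \log{\left(2 x + 5 \right)}}{3}.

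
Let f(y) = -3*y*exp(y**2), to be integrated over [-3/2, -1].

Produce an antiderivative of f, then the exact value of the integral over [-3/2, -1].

Antiderivative: F(y) = -3*exp(y**2)/2; value = -3*exp(1)/2 + 3*exp(9/4)/2

An antiderivative F(y) passes only if d/dy[F] lands on f(y) exactly.
F(y) = -3*exp(y**2)/2 is an antiderivative of f.
Check: d/dy[-3*exp(y**2)/2] = -3*y*exp(y**2) = f(y).
F(-1) = -3*exp(1)/2; F(-3/2) = -3*exp(9/4)/2.
Integral = F(-1) - F(-3/2) = -3*exp(1)/2 + 3*exp(9/4)/2.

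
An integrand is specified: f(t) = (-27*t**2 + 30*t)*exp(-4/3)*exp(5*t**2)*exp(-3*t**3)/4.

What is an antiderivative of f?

An antiderivative is F(t) = 3*exp(-4/3)*exp(5*t**2)*exp(-3*t**3)/4.

f matches the chain-rule pattern g'(h)*h' with inner function h(t) = -3*t**3 + 5*t**2 - 4/3; substituting u = h(t) collapses the integral.
Check: d/dt[3*exp(-4/3)*exp(5*t**2)*exp(-3*t**3)/4] = (-27*t**2*exp(5*t**2) + 30*t*exp(5*t**2))*exp(-4/3)*exp(-3*t**3)/4, which equals f(t).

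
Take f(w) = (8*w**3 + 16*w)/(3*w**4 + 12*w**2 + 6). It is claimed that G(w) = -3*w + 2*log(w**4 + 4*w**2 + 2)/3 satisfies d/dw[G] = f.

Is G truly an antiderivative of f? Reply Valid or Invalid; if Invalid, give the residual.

Invalid: d/dw[G] - f = -3, which is not 0.

d/dw[G] = (-9*w**4 + 8*w**3 - 36*w**2 + 16*w - 18)/(3*w**4 + 12*w**2 + 6)
d/dw[G] - f(w) = -3 != 0.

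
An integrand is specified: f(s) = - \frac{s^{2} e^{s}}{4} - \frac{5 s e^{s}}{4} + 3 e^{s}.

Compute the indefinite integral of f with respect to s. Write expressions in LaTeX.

F(s) = \frac{\left(- s^{2} - 3 s + 15\right) e^{s}}{4} + C

Recognize the product-rule pattern: f = u'v + uv' with u = - \frac{s^{2}}{4} - \frac{3 s}{4} + \frac{15}{4}, v = e^{s}, so integration by parts undoes it.
Check: d/ds[\frac{\left(- s^{2} - 3 s + 15\right) e^{s}}{4}] = - \frac{s^{2} e^{s}}{4} - \frac{5 s e^{s}}{4} + 3 e^{s} = f(s).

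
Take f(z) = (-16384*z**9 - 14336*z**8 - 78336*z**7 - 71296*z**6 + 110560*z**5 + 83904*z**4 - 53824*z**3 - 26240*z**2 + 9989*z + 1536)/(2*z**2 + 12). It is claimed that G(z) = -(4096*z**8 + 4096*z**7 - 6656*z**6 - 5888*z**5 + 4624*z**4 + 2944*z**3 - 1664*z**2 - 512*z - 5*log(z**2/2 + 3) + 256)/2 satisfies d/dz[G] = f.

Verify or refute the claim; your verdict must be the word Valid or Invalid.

d/dz[G] = (-16384*z**9 - 14336*z**8 - 78336*z**7 - 71296*z**6 + 110560*z**5 + 83904*z**4 - 53824*z**3 - 26240*z**2 + 9989*z + 1536)/(z**2 + 6)
d/dz[G] - f(z) = (-16384*z**9 - 14336*z**8 - 78336*z**7 - 71296*z**6 + 110560*z**5 + 83904*z**4 - 53824*z**3 - 26240*z**2 + 9989*z + 1536)/(2*z**2 + 12) != 0.

Invalid: d/dz[G] - f = (-16384*z**9 - 14336*z**8 - 78336*z**7 - 71296*z**6 + 110560*z**5 + 83904*z**4 - 53824*z**3 - 26240*z**2 + 9989*z + 1536)/(2*z**2 + 12), which is not 0.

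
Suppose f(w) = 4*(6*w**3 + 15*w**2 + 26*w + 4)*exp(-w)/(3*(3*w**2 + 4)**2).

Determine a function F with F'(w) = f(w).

An antiderivative is F(w) = 4*(-2*w - 3)*exp(-w)/(3*(3*w**2 + 4)).

Since d/dw undoes antidifferentiation here, F'(w) = f(w) is required of F(w).
Check: d/dw[4*(-2*w - 3)*exp(-w)/(3*(3*w**2 + 4))] = (24*w**3 + 60*w**2 + 104*w + 16)/(27*w**4*exp(w) + 72*w**2*exp(w) + 48*exp(w)), which equals f(w).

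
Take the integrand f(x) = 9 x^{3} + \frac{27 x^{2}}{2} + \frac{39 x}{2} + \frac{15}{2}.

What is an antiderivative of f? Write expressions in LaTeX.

f matches the chain-rule pattern g'(h)*h' with inner function h(x) = - \frac{3 x^{2}}{2} - \frac{3 x}{2} - \frac{5}{2}; substituting u = h(x) collapses the integral.
Check: d/dx[\frac{\left(- 3 x^{2} - 3 x - 5\right)^{2}}{4}] = 9 x^{3} + \frac{27 x^{2}}{2} + \frac{39 x}{2} + \frac{15}{2} = f(x).

An antiderivative is F(x) = \frac{\left(- 3 x^{2} - 3 x - 5\right)^{2}}{4}.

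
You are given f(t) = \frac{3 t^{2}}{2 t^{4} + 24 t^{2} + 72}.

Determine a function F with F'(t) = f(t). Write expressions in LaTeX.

An antiderivative is F(t) = - \frac{3 t}{4 t^{2} + 24} + \frac{\sqrt{6} \operatorname{atan}{\left(\frac{\sqrt{6} t}{6} \right)}}{8}.

Since d/dt undoes antidifferentiation here, F'(t) = f(t) is required of F(t).
Check: d/dt[- \frac{3 t}{4 t^{2} + 24} + \frac{\sqrt{6} \operatorname{atan}{\left(\frac{\sqrt{6} t}{6} \right)}}{8}] = \frac{3 t^{2}}{2 t^{4} + 24 t^{2} + 72} = f(t).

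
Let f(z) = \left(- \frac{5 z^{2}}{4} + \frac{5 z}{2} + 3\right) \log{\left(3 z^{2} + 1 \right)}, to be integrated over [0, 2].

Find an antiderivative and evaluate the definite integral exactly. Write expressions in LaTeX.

Check any antiderivative F(z) by computing F'(z) and comparing it with f(z).
F(z) = \frac{5 z^{3}}{18} - \frac{5 z^{2}}{4} - \frac{113 z}{18} + \left(- \frac{5 z^{3}}{12} + \frac{5 z^{2}}{4} + 3 z\right) \log{\left(3 z^{2} + 1 \right)} + \frac{5 \log{\left(z^{2} + \frac{1}{3} \right)}}{12} + \frac{113 \sqrt{3} \operatorname{atan}{\left(\sqrt{3} z \right)}}{54} is an antiderivative of f.
Check: d/dz[\frac{5 z^{3}}{18} - \frac{5 z^{2}}{4} - \frac{113 z}{18} + \left(- \frac{5 z^{3}}{12} + \frac{5 z^{2}}{4} + 3 z\right) \log{\left(3 z^{2} + 1 \right)} + \frac{5 \log{\left(z^{2} + \frac{1}{3} \right)}}{12} + \frac{113 \sqrt{3} \operatorname{atan}{\left(\sqrt{3} z \right)}}{54}] = - \frac{5 z^{2} \log{\left(3 z^{2} + 1 \right)}}{4} + \frac{5 z \log{\left(3 z^{2} + 1 \right)}}{2} + 3 \log{\left(3 z^{2} + 1 \right)}, which equals f(z).
F(2) = - \frac{46}{3} + \frac{5 \log{\left(\frac{13}{3} \right)}}{12} + \frac{113 \sqrt{3} \operatorname{atan}{\left(2 \sqrt{3} \right)}}{54} + \frac{23 \log{\left(13 \right)}}{3}; F(0) = - \frac{5 \log{\left(3 \right)}}{12}.
Integral = F(2) - F(0) = - \frac{46}{3} + \frac{5 \log{\left(3 \right)}}{12} + \frac{5 \log{\left(\frac{13}{3} \right)}}{12} + \frac{113 \sqrt{3} \operatorname{atan}{\left(2 \sqrt{3} \right)}}{54} + \frac{23 \log{\left(13 \right)}}{3}.

Antiderivative: F(z) = \frac{5 z^{3}}{18} - \frac{5 z^{2}}{4} - \frac{113 z}{18} + \left(- \frac{5 z^{3}}{12} + \frac{5 z^{2}}{4} + 3 z\right) \log{\left(3 z^{2} + 1 \right)} + \frac{5 \log{\left(z^{2} + \frac{1}{3} \right)}}{12} + \frac{113 \sqrt{3} \operatorname{atan}{\left(\sqrt{3} z \right)}}{54}; value = - \frac{46}{3} + \frac{5 \log{\left(3 \right)}}{12} + \frac{5 \log{\left(\frac{13}{3} \right)}}{12} + \frac{113 \sqrt{3} \operatorname{atan}{\left(2 \sqrt{3} \right)}}{54} + \frac{23 \log{\left(13 \right)}}{3}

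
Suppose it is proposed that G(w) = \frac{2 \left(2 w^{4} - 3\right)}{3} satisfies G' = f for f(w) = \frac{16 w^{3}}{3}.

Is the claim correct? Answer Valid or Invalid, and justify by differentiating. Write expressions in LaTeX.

d/dw[G] = \frac{16 w^{3}}{3}
This equals f(w) exactly, so the claim holds.

Valid. The derivative of G reproduces f.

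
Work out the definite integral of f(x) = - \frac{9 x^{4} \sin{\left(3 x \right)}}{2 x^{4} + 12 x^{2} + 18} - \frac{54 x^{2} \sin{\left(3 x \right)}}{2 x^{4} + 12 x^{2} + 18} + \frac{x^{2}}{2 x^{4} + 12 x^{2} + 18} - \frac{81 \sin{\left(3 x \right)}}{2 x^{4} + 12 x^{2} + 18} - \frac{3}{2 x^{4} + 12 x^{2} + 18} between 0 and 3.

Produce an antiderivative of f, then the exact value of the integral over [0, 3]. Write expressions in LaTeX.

Antiderivative: F(x) = \frac{3 x^{2} \cos{\left(3 x \right)} - x + 9 \cos{\left(3 x \right)}}{2 x^{2} + 6}; value = - \frac{13}{8} + \frac{3 \cos{\left(9 \right)}}{2}

Integrate term by term and add the pieces.
F(x) = \frac{3 x^{2} \cos{\left(3 x \right)} - x + 9 \cos{\left(3 x \right)}}{2 x^{2} + 6} is an antiderivative of f.
Check: d/dx[\frac{3 x^{2} \cos{\left(3 x \right)} - x + 9 \cos{\left(3 x \right)}}{2 x^{2} + 6}] = \frac{- 9 x^{4} \sin{\left(3 x \right)} - 54 x^{2} \sin{\left(3 x \right)} + x^{2} - 81 \sin{\left(3 x \right)} - 3}{2 x^{4} + 12 x^{2} + 18}, which equals f(x).
F(3) = \frac{3 \cos{\left(9 \right)}}{2} - \frac{1}{8}; F(0) = \frac{3}{2}.
Integral = F(3) - F(0) = - \frac{13}{8} + \frac{3 \cos{\left(9 \right)}}{2}.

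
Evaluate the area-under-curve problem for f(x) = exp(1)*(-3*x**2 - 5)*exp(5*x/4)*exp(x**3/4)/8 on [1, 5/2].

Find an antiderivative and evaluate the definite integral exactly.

Antiderivative: F(x) = -exp(1)*exp(5*x/4)*exp(x**3/4)/2; value = -exp(257/32)/2 + exp(5/2)/2

The substitution u = x**3/4 + 5*x/4 + 1 works: f is exactly (dF/du)*(du/dx) for that inner function.
F(x) = -exp(1)*exp(5*x/4)*exp(x**3/4)/2 is an antiderivative of f.
Check: d/dx[-exp(1)*exp(5*x/4)*exp(x**3/4)/2] = -3*exp(1)*x**2*exp(5*x/4)*exp(x**3/4)/8 - 5*exp(1)*exp(5*x/4)*exp(x**3/4)/8, which equals f(x).
F(5/2) = -exp(257/32)/2; F(1) = -exp(5/2)/2.
Integral = F(5/2) - F(1) = -exp(257/32)/2 + exp(5/2)/2.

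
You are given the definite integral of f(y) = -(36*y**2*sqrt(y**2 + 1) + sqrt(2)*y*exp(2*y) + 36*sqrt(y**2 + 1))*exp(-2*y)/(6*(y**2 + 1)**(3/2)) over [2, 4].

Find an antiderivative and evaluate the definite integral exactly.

Antiderivative: F(y) = (18*sqrt(y**2 + 1) + sqrt(2)*exp(2*y))*exp(-2*y)/(6*sqrt(y**2 + 1)); value = -sqrt(10)/30 - 3*exp(-4) + 3*exp(-8) + sqrt(34)/102

Any candidate F(y) must reproduce f(y) exactly when differentiated.
F(y) = (18*sqrt(y**2 + 1) + sqrt(2)*exp(2*y))*exp(-2*y)/(6*sqrt(y**2 + 1)) is an antiderivative of f.
Check: d/dy[(18*sqrt(y**2 + 1) + sqrt(2)*exp(2*y))*exp(-2*y)/(6*sqrt(y**2 + 1))] = (-36*y**4 - 72*y**2 - sqrt(2)*y*sqrt(y**2 + 1)*exp(2*y) - 36)/(6*y**4*exp(2*y) + 12*y**2*exp(2*y) + 6*exp(2*y)), which equals f(y).
F(4) = 3*exp(-8) + sqrt(34)/102; F(2) = 3*exp(-4) + sqrt(10)/30.
Integral = F(4) - F(2) = -sqrt(10)/30 - 3*exp(-4) + 3*exp(-8) + sqrt(34)/102.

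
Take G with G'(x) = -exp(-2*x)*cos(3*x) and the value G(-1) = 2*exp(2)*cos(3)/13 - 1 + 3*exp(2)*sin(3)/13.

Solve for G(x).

Since d/dx undoes antidifferentiation here, G(x) must give back the stated G'(x).
A general antiderivative is -3*exp(-2*x)*sin(3*x)/13 + 2*exp(-2*x)*cos(3*x)/13 + C.
The condition gives C = 2*exp(2)*cos(3)/13 - 1 + 3*exp(2)*sin(3)/13 - (2*exp(2)*cos(3)/13 + 3*exp(2)*sin(3)/13) = -1.
So G(x) = -1 - 3*exp(-2*x)*sin(3*x)/13 + 2*exp(-2*x)*cos(3*x)/13.
Check: d/dx[-1 - 3*exp(-2*x)*sin(3*x)/13 + 2*exp(-2*x)*cos(3*x)/13] = -exp(-2*x)*cos(3*x) = G'(x).

G(x) = -1 - 3*exp(-2*x)*sin(3*x)/13 + 2*exp(-2*x)*cos(3*x)/13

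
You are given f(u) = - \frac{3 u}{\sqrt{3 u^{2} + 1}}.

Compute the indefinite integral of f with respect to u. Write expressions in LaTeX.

F(u) = - \sqrt{3 u^{2} + 1} + C

f matches the chain-rule pattern g'(h)*h' with inner function h(u) = 3 u^{2} + 1; substituting w = h(u) collapses the integral.
Check: d/du[- \sqrt{3 u^{2} + 1}] = - \frac{3 u}{\sqrt{3 u^{2} + 1}} = f(u).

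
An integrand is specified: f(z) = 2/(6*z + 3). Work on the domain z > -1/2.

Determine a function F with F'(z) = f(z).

Any candidate F(z) must reproduce f(z) exactly when differentiated.
Check: d/dz[log(2*z + 1)/3] = 2/(6*z + 3) = f(z).

An antiderivative is F(z) = log(2*z + 1)/3.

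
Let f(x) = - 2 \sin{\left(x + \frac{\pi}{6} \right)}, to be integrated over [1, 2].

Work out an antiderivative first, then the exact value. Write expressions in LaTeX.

Check any antiderivative F(x) by computing F'(x) and comparing it with f(x).
F(x) = 2 \cos{\left(x + \frac{\pi}{6} \right)} is an antiderivative of f.
Check: d/dx[2 \cos{\left(x + \frac{\pi}{6} \right)}] = - 2 \sin{\left(x + \frac{\pi}{6} \right)} = f(x).
F(2) = 2 \cos{\left(\frac{\pi}{6} + 2 \right)}; F(1) = 2 \cos{\left(\frac{\pi}{6} + 1 \right)}.
Integral = F(2) - F(1) = 2 \cos{\left(\frac{\pi}{6} + 2 \right)} - 2 \cos{\left(\frac{\pi}{6} + 1 \right)}.

Antiderivative: F(x) = 2 \cos{\left(x + \frac{\pi}{6} \right)}; value = 2 \cos{\left(\frac{\pi}{6} + 2 \right)} - 2 \cos{\left(\frac{\pi}{6} + 1 \right)}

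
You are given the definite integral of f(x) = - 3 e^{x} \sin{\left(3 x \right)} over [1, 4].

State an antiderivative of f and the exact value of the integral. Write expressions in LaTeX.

Antiderivative: F(x) = - \frac{3 e^{x} \sin{\left(3 x \right)}}{10} + \frac{9 e^{x} \cos{\left(3 x \right)}}{10}; value = \frac{3 e \sin{\left(3 \right)}}{10} - \frac{9 e \cos{\left(3 \right)}}{10} - \frac{3 e^{4} \sin{\left(12 \right)}}{10} + \frac{9 e^{4} \cos{\left(12 \right)}}{10}

Whatever form F(x) takes, F'(x) = f(x) is non-negotiable.
F(x) = - \frac{3 e^{x} \sin{\left(3 x \right)}}{10} + \frac{9 e^{x} \cos{\left(3 x \right)}}{10} is an antiderivative of f.
Check: d/dx[- \frac{3 e^{x} \sin{\left(3 x \right)}}{10} + \frac{9 e^{x} \cos{\left(3 x \right)}}{10}] = - 3 e^{x} \sin{\left(3 x \right)} = f(x).
F(4) = - \frac{3 e^{4} \sin{\left(12 \right)}}{10} + \frac{9 e^{4} \cos{\left(12 \right)}}{10}; F(1) = \frac{9 e \cos{\left(3 \right)}}{10} - \frac{3 e \sin{\left(3 \right)}}{10}.
Integral = F(4) - F(1) = \frac{3 e \sin{\left(3 \right)}}{10} - \frac{9 e \cos{\left(3 \right)}}{10} - \frac{3 e^{4} \sin{\left(12 \right)}}{10} + \frac{9 e^{4} \cos{\left(12 \right)}}{10}.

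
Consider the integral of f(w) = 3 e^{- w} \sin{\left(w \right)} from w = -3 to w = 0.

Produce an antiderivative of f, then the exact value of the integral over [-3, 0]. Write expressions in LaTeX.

Antiderivative: F(w) = - \frac{3 e^{- w} \sin{\left(w \right)}}{2} - \frac{3 e^{- w} \cos{\left(w \right)}}{2}; value = \frac{3 e^{3} \cos{\left(3 \right)}}{2} - \frac{3 e^{3} \sin{\left(3 \right)}}{2} - \frac{3}{2}

Since d/dw undoes antidifferentiation here, F'(w) = f(w) is required of F(w).
F(w) = - \frac{3 e^{- w} \sin{\left(w \right)}}{2} - \frac{3 e^{- w} \cos{\left(w \right)}}{2} is an antiderivative of f.
Check: d/dw[- \frac{3 e^{- w} \sin{\left(w \right)}}{2} - \frac{3 e^{- w} \cos{\left(w \right)}}{2}] = 3 e^{- w} \sin{\left(w \right)} = f(w).
F(0) = - \frac{3}{2}; F(-3) = \frac{3 e^{3} \sin{\left(3 \right)}}{2} - \frac{3 e^{3} \cos{\left(3 \right)}}{2}.
Integral = F(0) - F(-3) = \frac{3 e^{3} \cos{\left(3 \right)}}{2} - \frac{3 e^{3} \sin{\left(3 \right)}}{2} - \frac{3}{2}.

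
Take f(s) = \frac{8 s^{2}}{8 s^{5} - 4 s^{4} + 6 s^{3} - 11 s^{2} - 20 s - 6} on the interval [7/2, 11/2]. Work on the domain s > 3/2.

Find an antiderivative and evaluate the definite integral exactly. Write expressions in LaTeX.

The denominator factors as \left(2 s - 3\right) \left(2 s + 1\right)^{2} \left(s^{2} + 2\right); partial fractions split f into directly integrable pieces: - \frac{16 \left(26 s + 5\right)}{1377 \left(s^{2} + 2\right)} + \frac{55}{162 \left(2 s + 1\right)} - \frac{2}{9 \left(2 s + 1\right)^{2}} + \frac{9}{34 \left(2 s - 3\right)}.
F(s) = \frac{729 \left(2 s + 1\right) \log{\left(s - \frac{3}{2} \right)} + 935 \left(2 s + 1\right) \log{\left(s + \frac{1}{2} \right)} - 832 \left(2 s + 1\right) \log{\left(s^{2} + 2 \right)} - 160 \sqrt{2} \left(2 s + 1\right) \operatorname{atan}{\left(\frac{\sqrt{2} s}{2} \right)} + 612}{5508 \left(2 s + 1\right)} is an antiderivative of f.
Check: d/ds[\frac{729 \left(2 s + 1\right) \log{\left(s - \frac{3}{2} \right)} + 935 \left(2 s + 1\right) \log{\left(s + \frac{1}{2} \right)} - 832 \left(2 s + 1\right) \log{\left(s^{2} + 2 \right)} - 160 \sqrt{2} \left(2 s + 1\right) \operatorname{atan}{\left(\frac{\sqrt{2} s}{2} \right)} + 612}{5508 \left(2 s + 1\right)}] = \frac{8 s^{2}}{8 s^{5} - 4 s^{4} + 6 s^{3} - 11 s^{2} - 20 s - 6} = f(s).
F(11/2) = - \frac{208 \log{\left(\frac{129}{4} \right)}}{1377} - \frac{40 \sqrt{2} \operatorname{atan}{\left(\frac{11 \sqrt{2}}{4} \right)}}{1377} + \frac{1}{108} + \frac{9 \log{\left(4 \right)}}{68} + \frac{55 \log{\left(6 \right)}}{324}; F(7/2) = - \frac{208 \log{\left(\frac{57}{4} \right)}}{1377} - \frac{40 \sqrt{2} \operatorname{atan}{\left(\frac{7 \sqrt{2}}{4} \right)}}{1377} + \frac{1}{72} + \frac{9 \log{\left(2 \right)}}{68} + \frac{55 \log{\left(4 \right)}}{324}.
Integral = F(11/2) - F(7/2) = - \frac{208 \log{\left(\frac{129}{4} \right)}}{1377} - \frac{9 \log{\left(2 \right)}}{68} - \frac{40 \sqrt{2} \operatorname{atan}{\left(\frac{11 \sqrt{2}}{4} \right)}}{1377} - \frac{103 \log{\left(4 \right)}}{2754} - \frac{1}{216} + \frac{40 \sqrt{2} \operatorname{atan}{\left(\frac{7 \sqrt{2}}{4} \right)}}{1377} + \frac{55 \log{\left(6 \right)}}{324} + \frac{208 \log{\left(\frac{57}{4} \right)}}{1377}.

Antiderivative: F(s) = \frac{729 \left(2 s + 1\right) \log{\left(s - \frac{3}{2} \right)} + 935 \left(2 s + 1\right) \log{\left(s + \frac{1}{2} \right)} - 832 \left(2 s + 1\right) \log{\left(s^{2} + 2 \right)} - 160 \sqrt{2} \left(2 s + 1\right) \operatorname{atan}{\left(\frac{\sqrt{2} s}{2} \right)} + 612}{5508 \left(2 s + 1\right)}; value = - \frac{208 \log{\left(\frac{129}{4} \right)}}{1377} - \frac{9 \log{\left(2 \right)}}{68} - \frac{40 \sqrt{2} \operatorname{atan}{\left(\frac{11 \sqrt{2}}{4} \right)}}{1377} - \frac{103 \log{\left(4 \right)}}{2754} - \frac{1}{216} + \frac{40 \sqrt{2} \operatorname{atan}{\left(\frac{7 \sqrt{2}}{4} \right)}}{1377} + \frac{55 \log{\left(6 \right)}}{324} + \frac{208 \log{\left(\frac{57}{4} \right)}}{1377}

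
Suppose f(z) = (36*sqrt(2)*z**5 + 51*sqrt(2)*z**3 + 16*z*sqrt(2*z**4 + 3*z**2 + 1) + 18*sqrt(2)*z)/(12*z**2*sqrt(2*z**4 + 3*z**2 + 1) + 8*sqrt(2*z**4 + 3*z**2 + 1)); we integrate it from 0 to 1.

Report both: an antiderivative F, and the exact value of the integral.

Antiderivative: F(z) = 3*sqrt(z**4 + 3*z**2/2 + 1/2)/2 + 2*log(2*z**2 + 4/3)/3; value = -3*sqrt(2)/4 - 2*log(4/3)/3 + 2*log(10/3)/3 + 3*sqrt(3)/2

Differentiate the proposed F(z) back; it has to land on f(z) exactly.
F(z) = 3*sqrt(z**4 + 3*z**2/2 + 1/2)/2 + 2*log(2*z**2 + 4/3)/3 is an antiderivative of f.
Check: d/dz[3*sqrt(z**4 + 3*z**2/2 + 1/2)/2 + 2*log(2*z**2 + 4/3)/3] = (36*sqrt(2)*z**5 + 51*sqrt(2)*z**3 + 16*z*sqrt(2*z**4 + 3*z**2 + 1) + 18*sqrt(2)*z)/(12*z**2*sqrt(2*z**4 + 3*z**2 + 1) + 8*sqrt(2*z**4 + 3*z**2 + 1)) = f(z).
F(1) = 2*log(10/3)/3 + 3*sqrt(3)/2; F(0) = 2*log(4/3)/3 + 3*sqrt(2)/4.
Integral = F(1) - F(0) = -3*sqrt(2)/4 - 2*log(4/3)/3 + 2*log(10/3)/3 + 3*sqrt(3)/2.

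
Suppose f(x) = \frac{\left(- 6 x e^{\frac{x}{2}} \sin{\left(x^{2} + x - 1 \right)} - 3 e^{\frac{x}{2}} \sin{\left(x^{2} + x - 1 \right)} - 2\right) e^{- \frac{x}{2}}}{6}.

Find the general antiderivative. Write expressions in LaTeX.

F(x) = \frac{\left(3 e^{\frac{x}{2}} \cos{\left(x^{2} + x - 1 \right)} + 4\right) e^{- \frac{x}{2}}}{6} + C

Since d/dx undoes antidifferentiation here, F'(x) = f(x) is required of F(x).
Check: d/dx[\frac{\left(3 e^{\frac{x}{2}} \cos{\left(x^{2} + x - 1 \right)} + 4\right) e^{- \frac{x}{2}}}{6}] = \frac{\left(- 6 x e^{\frac{x}{2}} \sin{\left(x^{2} + x - 1 \right)} - 3 e^{\frac{x}{2}} \sin{\left(x^{2} + x - 1 \right)} - 2\right) e^{- \frac{x}{2}}}{6} = f(x).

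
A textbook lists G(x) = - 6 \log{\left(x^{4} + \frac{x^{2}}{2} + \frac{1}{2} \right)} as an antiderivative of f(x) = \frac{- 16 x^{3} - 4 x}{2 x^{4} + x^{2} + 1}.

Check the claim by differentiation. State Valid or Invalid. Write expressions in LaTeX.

Invalid: d/dx[G] - f = \frac{- 32 x^{3} - 8 x}{2 x^{4} + x^{2} + 1}, which is not 0.

d/dx[G] = \frac{- 48 x^{3} - 12 x}{2 x^{4} + x^{2} + 1}
d/dx[G] - f(x) = \frac{- 32 x^{3} - 8 x}{2 x^{4} + x^{2} + 1} != 0.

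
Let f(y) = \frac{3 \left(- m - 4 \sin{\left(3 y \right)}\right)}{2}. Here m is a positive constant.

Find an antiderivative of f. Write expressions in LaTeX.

Since d/dy undoes antidifferentiation here, F'(y) = f(y) is required of F(y).
Check: d/dy[- \frac{3 m y}{2} + 2 \cos{\left(3 y \right)}] = - \frac{3 m}{2} - 6 \sin{\left(3 y \right)}, which equals f(y).

An antiderivative is F(y) = - \frac{3 m y}{2} + 2 \cos{\left(3 y \right)}.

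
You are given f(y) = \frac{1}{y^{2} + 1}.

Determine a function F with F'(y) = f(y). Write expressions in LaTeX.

An antiderivative is F(y) = \operatorname{atan}{\left(y \right)}.

Differentiate the proposed F(y) back; it has to land on f(y) exactly.
Check: d/dy[\operatorname{atan}{\left(y \right)}] = \frac{1}{y^{2} + 1} = f(y).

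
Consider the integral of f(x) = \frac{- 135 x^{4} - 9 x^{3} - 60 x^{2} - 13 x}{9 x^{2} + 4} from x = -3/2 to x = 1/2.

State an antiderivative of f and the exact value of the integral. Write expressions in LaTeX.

Antiderivative: F(x) = - 5 x^{3} - \frac{x^{2}}{2} - \frac{\log{\left(\frac{3 x^{2}}{2} + \frac{2}{3} \right)}}{2}; value = - \frac{33}{2} - \frac{\log{\left(\frac{25}{24} \right)}}{2} + \frac{\log{\left(\frac{97}{24} \right)}}{2}

Any candidate F(x) must reproduce f(x) exactly when differentiated.
F(x) = - 5 x^{3} - \frac{x^{2}}{2} - \frac{\log{\left(\frac{3 x^{2}}{2} + \frac{2}{3} \right)}}{2} is an antiderivative of f.
Check: d/dx[- 5 x^{3} - \frac{x^{2}}{2} - \frac{\log{\left(\frac{3 x^{2}}{2} + \frac{2}{3} \right)}}{2}] = \frac{- 135 x^{4} - 9 x^{3} - 60 x^{2} - 13 x}{9 x^{2} + 4} = f(x).
F(1/2) = - \frac{3}{4} - \frac{\log{\left(\frac{25}{24} \right)}}{2}; F(-3/2) = \frac{63}{4} - \frac{\log{\left(\frac{97}{24} \right)}}{2}.
Integral = F(1/2) - F(-3/2) = - \frac{33}{2} - \frac{\log{\left(\frac{25}{24} \right)}}{2} + \frac{\log{\left(\frac{97}{24} \right)}}{2}.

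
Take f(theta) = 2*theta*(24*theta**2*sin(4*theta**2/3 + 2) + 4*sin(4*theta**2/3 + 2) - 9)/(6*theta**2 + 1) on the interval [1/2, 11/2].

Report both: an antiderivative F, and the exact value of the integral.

Antiderivative: F(theta) = -3*log(2*theta**2 + 1/3)/2 - 3*cos(4*theta**2/3 + 2); value = -3*log(365/3)/2 + 3*cos(7/3) - 3*cos(127/3) + 3*log(5/3)/2

Check any antiderivative F(theta) by computing F'(theta) and comparing it with f(theta).
F(theta) = -3*log(2*theta**2 + 1/3)/2 - 3*cos(4*theta**2/3 + 2) is an antiderivative of f.
Check: d/dtheta[-3*log(2*theta**2 + 1/3)/2 - 3*cos(4*theta**2/3 + 2)] = (48*theta**3*sin(4*theta**2/3 + 2) + 8*theta*sin(4*theta**2/3 + 2) - 18*theta)/(6*theta**2 + 1), which equals f(theta).
F(11/2) = -3*log(365/6)/2 - 3*cos(127/3); F(1/2) = -3*log(5/6)/2 - 3*cos(7/3).
Integral = F(11/2) - F(1/2) = -3*log(365/3)/2 + 3*cos(7/3) - 3*cos(127/3) + 3*log(5/3)/2.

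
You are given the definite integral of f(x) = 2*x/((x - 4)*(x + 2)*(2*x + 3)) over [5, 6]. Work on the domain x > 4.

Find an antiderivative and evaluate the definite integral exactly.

The denominator factors as (x - 4)*(x + 2)*(2*x + 3); partial fractions split f into directly integrable pieces: 12/(11*(2*x + 3)) - 2/(3*(x + 2)) + 4/(33*(x - 4)).
F(x) = 4*log(x - 4)/33 + 6*log(x + 3/2)/11 - 2*log(x + 2)/3 is an antiderivative of f.
Check: d/dx[4*log(x - 4)/33 + 6*log(x + 3/2)/11 - 2*log(x + 2)/3] = 2*x/(2*x**3 - x**2 - 22*x - 24), which equals f(x).
F(6) = -2*log(8)/3 + 4*log(2)/33 + 6*log(15/2)/11; F(5) = -2*log(7)/3 + 6*log(13/2)/11.
Integral = F(6) - F(5) = -2*log(8)/3 - 6*log(13/2)/11 + 4*log(2)/33 + 6*log(15/2)/11 + 2*log(7)/3.

Antiderivative: F(x) = 4*log(x - 4)/33 + 6*log(x + 3/2)/11 - 2*log(x + 2)/3; value = -2*log(8)/3 - 6*log(13/2)/11 + 4*log(2)/33 + 6*log(15/2)/11 + 2*log(7)/3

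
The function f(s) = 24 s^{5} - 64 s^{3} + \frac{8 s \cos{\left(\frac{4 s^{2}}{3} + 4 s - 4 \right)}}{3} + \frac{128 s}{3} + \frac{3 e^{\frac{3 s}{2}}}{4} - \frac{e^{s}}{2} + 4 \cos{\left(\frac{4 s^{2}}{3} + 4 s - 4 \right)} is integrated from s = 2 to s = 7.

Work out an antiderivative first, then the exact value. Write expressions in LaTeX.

The integrand splits into summands that can be handled one at a time.
F(s) = \frac{216 s^{6} - 864 s^{4} + 1152 s^{2} + 27 e^{\frac{3 s}{2}} - 27 e^{s} + 54 \sin{\left(\frac{4 s^{2}}{3} + 4 s - 4 \right)} - 512}{54} is an antiderivative of f.
Check: d/ds[\frac{216 s^{6} - 864 s^{4} + 1152 s^{2} + 27 e^{\frac{3 s}{2}} - 27 e^{s} + 54 \sin{\left(\frac{4 s^{2}}{3} + 4 s - 4 \right)} - 512}{54}] = 24 s^{5} - 64 s^{3} + \frac{8 s \cos{\left(\frac{4 s^{2}}{3} + 4 s - 4 \right)}}{3} + \frac{128 s}{3} + \frac{3 e^{\frac{3 s}{2}}}{4} - \frac{e^{s}}{2} + 4 \cos{\left(\frac{4 s^{2}}{3} + 4 s - 4 \right)} = f(s).
F(7) = - \frac{e^{7}}{2} + \sin{\left(\frac{268}{3} \right)} + \frac{e^{\frac{21}{2}}}{2} + \frac{11696828}{27}; F(2) = - \frac{e^{2}}{2} + \sin{\left(\frac{28}{3} \right)} + \frac{e^{3}}{2} + \frac{2048}{27}.
Integral = F(7) - F(2) = - \frac{e^{7}}{2} - \frac{e^{3}}{2} - \sin{\left(\frac{28}{3} \right)} + \sin{\left(\frac{268}{3} \right)} + \frac{e^{2}}{2} + \frac{e^{\frac{21}{2}}}{2} + 433140.

Antiderivative: F(s) = \frac{216 s^{6} - 864 s^{4} + 1152 s^{2} + 27 e^{\frac{3 s}{2}} - 27 e^{s} + 54 \sin{\left(\frac{4 s^{2}}{3} + 4 s - 4 \right)} - 512}{54}; value = - \frac{e^{7}}{2} - \frac{e^{3}}{2} - \sin{\left(\frac{28}{3} \right)} + \sin{\left(\frac{268}{3} \right)} + \frac{e^{2}}{2} + \frac{e^{\frac{21}{2}}}{2} + 433140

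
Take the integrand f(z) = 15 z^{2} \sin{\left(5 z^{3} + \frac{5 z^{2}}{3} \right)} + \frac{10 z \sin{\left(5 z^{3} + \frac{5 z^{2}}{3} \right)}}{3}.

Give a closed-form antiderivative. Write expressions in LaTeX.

The substitution u = 5 z^{3} + \frac{5 z^{2}}{3} works: f is exactly (dF/du)*(du/dz) for that inner function.
Check: d/dz[- \cos{\left(5 z^{3} + \frac{5 z^{2}}{3} \right)}] = 15 z^{2} \sin{\left(5 z^{3} + \frac{5 z^{2}}{3} \right)} + \frac{10 z \sin{\left(5 z^{3} + \frac{5 z^{2}}{3} \right)}}{3} = f(z).

An antiderivative is F(z) = - \cos{\left(5 z^{3} + \frac{5 z^{2}}{3} \right)}.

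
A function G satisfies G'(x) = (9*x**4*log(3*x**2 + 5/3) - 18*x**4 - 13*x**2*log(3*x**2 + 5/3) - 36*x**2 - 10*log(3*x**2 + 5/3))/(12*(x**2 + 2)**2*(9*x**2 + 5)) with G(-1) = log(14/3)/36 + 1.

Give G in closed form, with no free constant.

G(x) = (12*x**2 - x*log(3*x**2 + 5/3) + 24)/(12*(x**2 + 2))

The proposed G(x) is checked by its d/dx: the result must match the given G'(x).
A general antiderivative is -x*log(3*x**2 + 5/3)/(8*(3*x**2/2 + 3)) + C.
The condition gives C = log(14/3)/36 + 1 - (log(14/3)/36) = 1.
So G(x) = (12*x**2 - x*log(3*x**2 + 5/3) + 24)/(12*(x**2 + 2)).
Check: d/dx[(12*x**2 - x*log(3*x**2 + 5/3) + 24)/(12*(x**2 + 2))] = (9*x**4*log(3*x**2 + 5/3) - 18*x**4 - 13*x**2*log(3*x**2 + 5/3) - 36*x**2 - 10*log(3*x**2 + 5/3))/(108*x**6 + 492*x**4 + 672*x**2 + 240), which equals G'(x).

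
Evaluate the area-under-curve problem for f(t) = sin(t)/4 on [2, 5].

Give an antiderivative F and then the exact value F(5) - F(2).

Antiderivative: F(t) = -cos(t)/4; value = cos(2)/4 - cos(5)/4

A candidate is checked by its d/dt: the result must match f(t).
F(t) = -cos(t)/4 is an antiderivative of f.
Check: d/dt[-cos(t)/4] = sin(t)/4 = f(t).
F(5) = -cos(5)/4; F(2) = -cos(2)/4.
Integral = F(5) - F(2) = cos(2)/4 - cos(5)/4.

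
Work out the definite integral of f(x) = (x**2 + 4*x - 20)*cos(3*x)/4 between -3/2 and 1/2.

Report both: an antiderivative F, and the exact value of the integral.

For F(x) to be correct the identity F'(x) - f(x) = 0 must hold.
F(x) = x**2*sin(3*x)/12 + x*sin(3*x)/3 + x*cos(3*x)/18 - 91*sin(3*x)/54 + cos(3*x)/9 is an antiderivative of f.
Check: d/dx[x**2*sin(3*x)/12 + x*sin(3*x)/3 + x*cos(3*x)/18 - 91*sin(3*x)/54 + cos(3*x)/9] = x**2*cos(3*x)/4 + x*cos(3*x) - 5*cos(3*x), which equals f(x).
F(1/2) = -647*sin(3/2)/432 + 5*cos(3/2)/36; F(-3/2) = 863*sin(9/2)/432 + cos(9/2)/36.
Integral = F(1/2) - F(-3/2) = -647*sin(3/2)/432 - cos(9/2)/36 + 5*cos(3/2)/36 - 863*sin(9/2)/432.

Antiderivative: F(x) = x**2*sin(3*x)/12 + x*sin(3*x)/3 + x*cos(3*x)/18 - 91*sin(3*x)/54 + cos(3*x)/9; value = -647*sin(3/2)/432 - cos(9/2)/36 + 5*cos(3/2)/36 - 863*sin(9/2)/432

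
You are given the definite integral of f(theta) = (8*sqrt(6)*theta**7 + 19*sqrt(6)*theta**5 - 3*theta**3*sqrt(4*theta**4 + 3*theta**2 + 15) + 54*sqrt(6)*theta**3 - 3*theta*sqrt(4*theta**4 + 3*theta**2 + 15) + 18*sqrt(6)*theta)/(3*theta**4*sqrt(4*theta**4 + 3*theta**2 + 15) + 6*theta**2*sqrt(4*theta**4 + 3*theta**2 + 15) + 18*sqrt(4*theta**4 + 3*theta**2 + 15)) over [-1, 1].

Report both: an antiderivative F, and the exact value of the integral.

Any candidate F(theta) must reproduce f(theta) exactly when differentiated.
F(theta) = -(-4*sqrt(6)*sqrt(4*theta**4 + 3*theta**2 + 15) + 3*log(theta**4/2 + theta**2 + 3))/12 is an antiderivative of f.
Check: d/dtheta[-(-4*sqrt(6)*sqrt(4*theta**4 + 3*theta**2 + 15) + 3*log(theta**4/2 + theta**2 + 3))/12] = (8*sqrt(6)*theta**7 + 19*sqrt(6)*theta**5 - 3*theta**3*sqrt(4*theta**4 + 3*theta**2 + 15) + 54*sqrt(6)*theta**3 - 3*theta*sqrt(4*theta**4 + 3*theta**2 + 15) + 18*sqrt(6)*theta)/(3*theta**4*sqrt(4*theta**4 + 3*theta**2 + 15) + 6*theta**2*sqrt(4*theta**4 + 3*theta**2 + 15) + 18*sqrt(4*theta**4 + 3*theta**2 + 15)) = f(theta).
F(1) = -log(9/2)/4 + 2*sqrt(33)/3; F(-1) = -log(9/2)/4 + 2*sqrt(33)/3.
Integral = F(1) - F(-1) = 0.

Antiderivative: F(theta) = -(-4*sqrt(6)*sqrt(4*theta**4 + 3*theta**2 + 15) + 3*log(theta**4/2 + theta**2 + 3))/12; value = 0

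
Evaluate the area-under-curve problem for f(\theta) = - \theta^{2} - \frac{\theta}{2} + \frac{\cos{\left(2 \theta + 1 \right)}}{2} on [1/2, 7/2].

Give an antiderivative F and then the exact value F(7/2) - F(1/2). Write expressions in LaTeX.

The integrand splits into summands that can be handled one at a time.
F(\theta) = - \frac{\theta^{3}}{3} - \frac{\theta^{2}}{4} + \frac{\sin{\left(2 \theta + 1 \right)}}{4} is an antiderivative of f.
Check: d/d\theta[- \frac{\theta^{3}}{3} - \frac{\theta^{2}}{4} + \frac{\sin{\left(2 \theta + 1 \right)}}{4}] = - \theta^{2} - \frac{\theta}{2} + \frac{\cos{\left(2 \theta + 1 \right)}}{2} = f(\theta).
F(7/2) = - \frac{833}{48} + \frac{\sin{\left(8 \right)}}{4}; F(1/2) = - \frac{5}{48} + \frac{\sin{\left(2 \right)}}{4}.
Integral = F(7/2) - F(1/2) = - \frac{69}{4} - \frac{\sin{\left(2 \right)}}{4} + \frac{\sin{\left(8 \right)}}{4}.

Antiderivative: F(\theta) = - \frac{\theta^{3}}{3} - \frac{\theta^{2}}{4} + \frac{\sin{\left(2 \theta + 1 \right)}}{4}; value = - \frac{69}{4} - \frac{\sin{\left(2 \right)}}{4} + \frac{\sin{\left(8 \right)}}{4}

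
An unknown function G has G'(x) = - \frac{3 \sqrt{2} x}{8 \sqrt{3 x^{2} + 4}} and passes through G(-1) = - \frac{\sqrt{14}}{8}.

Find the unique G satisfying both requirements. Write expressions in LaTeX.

G'(x) matches the chain-rule pattern g'(h)*h' with inner function h(x) = \frac{3 x^{2}}{2} + 2; substituting u = h(x) collapses the integral.
A general antiderivative is - \frac{\sqrt{\frac{3 x^{2}}{2} + 2}}{4} + C.
The condition gives C = - \frac{\sqrt{14}}{8} - (- \frac{\sqrt{14}}{8}) = 0.
So G(x) = - \frac{\sqrt{\frac{3 x^{2}}{2} + 2}}{4}.
Check: d/dx[- \frac{\sqrt{\frac{3 x^{2}}{2} + 2}}{4}] = - \frac{3 \sqrt{2} x}{8 \sqrt{3 x^{2} + 4}} = G'(x).

G(x) = - \frac{\sqrt{\frac{3 x^{2}}{2} + 2}}{4}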